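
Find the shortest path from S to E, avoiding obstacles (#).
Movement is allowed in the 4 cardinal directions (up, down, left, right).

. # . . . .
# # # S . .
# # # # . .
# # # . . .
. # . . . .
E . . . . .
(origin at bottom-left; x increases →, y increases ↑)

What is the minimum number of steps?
9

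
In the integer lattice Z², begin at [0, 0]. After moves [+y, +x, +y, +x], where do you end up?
(2, 2)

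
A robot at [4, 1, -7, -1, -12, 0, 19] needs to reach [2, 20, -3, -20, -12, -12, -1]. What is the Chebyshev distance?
20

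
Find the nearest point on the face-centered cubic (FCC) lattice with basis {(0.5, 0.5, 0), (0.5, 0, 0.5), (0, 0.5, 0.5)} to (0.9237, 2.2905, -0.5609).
(1, 2.5, -0.5)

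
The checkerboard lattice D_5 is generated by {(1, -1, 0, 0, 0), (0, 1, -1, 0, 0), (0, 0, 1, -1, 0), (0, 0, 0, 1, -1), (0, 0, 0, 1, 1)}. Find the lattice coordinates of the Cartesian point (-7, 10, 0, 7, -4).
-7b₁ + 3b₂ + 3b₃ + 7b₄ + 3b₅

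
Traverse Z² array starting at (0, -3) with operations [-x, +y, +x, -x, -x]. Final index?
(-2, -2)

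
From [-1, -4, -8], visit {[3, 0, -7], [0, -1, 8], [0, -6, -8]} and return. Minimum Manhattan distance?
52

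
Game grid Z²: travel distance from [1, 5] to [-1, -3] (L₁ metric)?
10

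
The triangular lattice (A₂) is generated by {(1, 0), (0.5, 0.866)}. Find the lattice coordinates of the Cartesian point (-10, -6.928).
-6b₁ - 8b₂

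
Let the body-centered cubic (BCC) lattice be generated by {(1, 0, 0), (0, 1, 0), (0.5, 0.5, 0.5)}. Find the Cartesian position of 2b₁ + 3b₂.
(2, 3, 0)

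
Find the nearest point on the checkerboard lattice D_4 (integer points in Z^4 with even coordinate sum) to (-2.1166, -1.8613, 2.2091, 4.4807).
(-2, -2, 2, 4)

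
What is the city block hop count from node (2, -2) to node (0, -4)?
4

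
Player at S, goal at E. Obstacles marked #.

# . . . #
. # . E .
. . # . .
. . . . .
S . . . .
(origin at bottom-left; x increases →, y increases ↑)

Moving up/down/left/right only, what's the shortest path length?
6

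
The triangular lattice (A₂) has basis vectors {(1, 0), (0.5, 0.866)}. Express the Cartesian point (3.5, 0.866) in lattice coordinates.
3b₁ + b₂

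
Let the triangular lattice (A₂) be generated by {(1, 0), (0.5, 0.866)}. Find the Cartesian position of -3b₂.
(-1.5, -2.598)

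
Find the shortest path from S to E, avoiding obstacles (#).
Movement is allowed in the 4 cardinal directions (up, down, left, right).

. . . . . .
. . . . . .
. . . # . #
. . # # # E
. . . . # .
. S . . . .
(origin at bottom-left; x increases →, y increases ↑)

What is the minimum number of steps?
6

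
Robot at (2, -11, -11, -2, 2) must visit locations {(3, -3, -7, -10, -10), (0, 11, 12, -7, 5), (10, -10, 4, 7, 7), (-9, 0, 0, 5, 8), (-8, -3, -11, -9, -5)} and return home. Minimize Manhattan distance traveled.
228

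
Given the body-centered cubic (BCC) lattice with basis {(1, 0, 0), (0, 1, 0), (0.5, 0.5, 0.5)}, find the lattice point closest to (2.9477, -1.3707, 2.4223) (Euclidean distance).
(2.5, -1.5, 2.5)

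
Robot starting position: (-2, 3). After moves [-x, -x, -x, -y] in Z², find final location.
(-5, 2)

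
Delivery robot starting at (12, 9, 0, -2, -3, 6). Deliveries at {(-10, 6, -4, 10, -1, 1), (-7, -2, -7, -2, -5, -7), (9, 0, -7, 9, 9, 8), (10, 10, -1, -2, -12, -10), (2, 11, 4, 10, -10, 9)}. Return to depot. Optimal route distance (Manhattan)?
246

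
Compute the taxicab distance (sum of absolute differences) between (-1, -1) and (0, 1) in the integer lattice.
3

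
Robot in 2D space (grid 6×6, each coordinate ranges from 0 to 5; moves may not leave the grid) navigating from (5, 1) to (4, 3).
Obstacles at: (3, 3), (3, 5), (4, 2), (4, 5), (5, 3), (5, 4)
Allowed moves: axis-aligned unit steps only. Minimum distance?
9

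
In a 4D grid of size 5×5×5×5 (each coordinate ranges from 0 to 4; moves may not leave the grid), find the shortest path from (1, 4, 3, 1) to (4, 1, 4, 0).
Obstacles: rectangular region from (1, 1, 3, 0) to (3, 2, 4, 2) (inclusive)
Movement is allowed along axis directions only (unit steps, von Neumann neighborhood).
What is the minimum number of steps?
8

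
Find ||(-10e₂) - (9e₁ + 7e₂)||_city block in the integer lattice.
26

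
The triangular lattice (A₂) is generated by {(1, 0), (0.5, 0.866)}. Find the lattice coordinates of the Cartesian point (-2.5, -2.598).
-b₁ - 3b₂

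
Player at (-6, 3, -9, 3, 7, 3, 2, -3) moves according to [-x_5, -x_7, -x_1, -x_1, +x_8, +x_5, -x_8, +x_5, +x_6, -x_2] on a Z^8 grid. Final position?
(-8, 2, -9, 3, 8, 4, 1, -3)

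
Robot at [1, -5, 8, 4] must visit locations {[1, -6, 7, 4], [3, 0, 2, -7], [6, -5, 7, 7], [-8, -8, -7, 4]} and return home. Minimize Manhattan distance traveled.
102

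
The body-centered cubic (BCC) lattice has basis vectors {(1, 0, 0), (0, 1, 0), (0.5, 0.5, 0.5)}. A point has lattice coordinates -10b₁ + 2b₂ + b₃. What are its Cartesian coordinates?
(-9.5, 2.5, 0.5)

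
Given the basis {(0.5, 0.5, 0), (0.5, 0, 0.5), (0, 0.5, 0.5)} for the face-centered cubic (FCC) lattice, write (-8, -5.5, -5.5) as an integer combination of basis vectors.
-8b₁ - 8b₂ - 3b₃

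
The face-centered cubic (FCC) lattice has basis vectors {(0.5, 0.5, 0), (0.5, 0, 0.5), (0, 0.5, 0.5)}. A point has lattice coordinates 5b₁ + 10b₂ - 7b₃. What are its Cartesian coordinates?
(7.5, -1, 1.5)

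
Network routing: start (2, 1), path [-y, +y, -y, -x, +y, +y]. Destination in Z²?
(1, 2)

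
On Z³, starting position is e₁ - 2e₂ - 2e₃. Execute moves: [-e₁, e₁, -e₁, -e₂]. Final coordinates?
(0, -3, -2)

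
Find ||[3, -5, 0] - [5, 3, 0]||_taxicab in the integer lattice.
10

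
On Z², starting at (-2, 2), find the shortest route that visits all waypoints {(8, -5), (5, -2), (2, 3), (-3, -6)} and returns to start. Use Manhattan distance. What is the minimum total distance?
40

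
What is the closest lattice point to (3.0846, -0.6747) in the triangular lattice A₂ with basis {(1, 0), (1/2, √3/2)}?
(3.5, -0.866)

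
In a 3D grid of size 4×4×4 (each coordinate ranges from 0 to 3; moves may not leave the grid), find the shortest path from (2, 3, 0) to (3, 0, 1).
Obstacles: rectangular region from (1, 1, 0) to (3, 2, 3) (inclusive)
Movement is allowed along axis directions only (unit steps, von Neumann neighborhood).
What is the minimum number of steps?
9
(one shortest path: (2, 3, 0) → (1, 3, 0) → (0, 3, 0) → (0, 2, 0) → (0, 1, 0) → (0, 0, 0) → (1, 0, 0) → (2, 0, 0) → (3, 0, 0) → (3, 0, 1))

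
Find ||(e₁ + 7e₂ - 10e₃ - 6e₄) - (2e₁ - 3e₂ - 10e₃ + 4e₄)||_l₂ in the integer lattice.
14.1774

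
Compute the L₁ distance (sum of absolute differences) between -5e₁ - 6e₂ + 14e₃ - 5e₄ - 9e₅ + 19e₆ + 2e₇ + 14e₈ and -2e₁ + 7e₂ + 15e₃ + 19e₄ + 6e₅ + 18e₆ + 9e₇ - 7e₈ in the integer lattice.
85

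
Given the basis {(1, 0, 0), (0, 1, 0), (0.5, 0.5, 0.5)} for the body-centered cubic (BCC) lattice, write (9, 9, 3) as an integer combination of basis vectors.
6b₁ + 6b₂ + 6b₃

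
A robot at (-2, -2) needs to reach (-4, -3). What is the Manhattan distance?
3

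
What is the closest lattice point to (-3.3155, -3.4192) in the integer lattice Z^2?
(-3, -3)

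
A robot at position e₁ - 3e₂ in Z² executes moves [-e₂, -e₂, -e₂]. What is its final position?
(1, -6)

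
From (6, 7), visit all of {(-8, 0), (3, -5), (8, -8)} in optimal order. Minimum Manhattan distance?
41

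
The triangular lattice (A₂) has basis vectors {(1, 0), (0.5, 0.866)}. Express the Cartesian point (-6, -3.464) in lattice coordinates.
-4b₁ - 4b₂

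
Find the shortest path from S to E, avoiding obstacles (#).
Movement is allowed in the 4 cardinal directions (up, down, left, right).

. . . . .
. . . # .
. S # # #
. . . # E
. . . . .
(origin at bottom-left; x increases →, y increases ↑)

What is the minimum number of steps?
6
(one shortest path: (1, 2) → (1, 1) → (2, 1) → (2, 0) → (3, 0) → (4, 0) → (4, 1))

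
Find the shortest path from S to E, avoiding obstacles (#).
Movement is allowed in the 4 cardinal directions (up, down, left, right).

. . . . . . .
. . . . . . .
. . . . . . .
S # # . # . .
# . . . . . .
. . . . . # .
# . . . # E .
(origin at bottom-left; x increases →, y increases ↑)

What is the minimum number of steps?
12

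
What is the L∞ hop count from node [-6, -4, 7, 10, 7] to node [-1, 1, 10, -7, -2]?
17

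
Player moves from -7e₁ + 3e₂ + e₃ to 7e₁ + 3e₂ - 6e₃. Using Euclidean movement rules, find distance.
15.6525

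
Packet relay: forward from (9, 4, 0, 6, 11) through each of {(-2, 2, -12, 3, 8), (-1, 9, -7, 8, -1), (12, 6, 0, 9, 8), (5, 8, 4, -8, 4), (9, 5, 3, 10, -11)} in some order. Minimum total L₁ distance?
145
(one optimal route: (9, 4, 0, 6, 11) → (12, 6, 0, 9, 8) → (9, 5, 3, 10, -11) → (-1, 9, -7, 8, -1) → (-2, 2, -12, 3, 8) → (5, 8, 4, -8, 4))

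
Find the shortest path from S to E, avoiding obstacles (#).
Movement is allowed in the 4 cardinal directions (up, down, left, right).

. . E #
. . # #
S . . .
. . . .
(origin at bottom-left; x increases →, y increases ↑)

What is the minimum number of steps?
4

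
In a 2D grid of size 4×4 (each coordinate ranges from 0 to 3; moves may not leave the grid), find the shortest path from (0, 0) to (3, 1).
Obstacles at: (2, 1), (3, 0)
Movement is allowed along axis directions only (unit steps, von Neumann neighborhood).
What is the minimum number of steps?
6
(one shortest path: (0, 0) → (1, 0) → (1, 1) → (1, 2) → (2, 2) → (3, 2) → (3, 1))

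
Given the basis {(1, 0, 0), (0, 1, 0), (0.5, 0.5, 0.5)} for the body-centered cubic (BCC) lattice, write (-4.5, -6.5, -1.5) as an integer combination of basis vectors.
-3b₁ - 5b₂ - 3b₃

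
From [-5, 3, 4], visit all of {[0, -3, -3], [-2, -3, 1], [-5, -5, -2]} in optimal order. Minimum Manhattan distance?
26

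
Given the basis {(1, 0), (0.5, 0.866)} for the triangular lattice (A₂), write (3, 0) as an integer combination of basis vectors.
3b₁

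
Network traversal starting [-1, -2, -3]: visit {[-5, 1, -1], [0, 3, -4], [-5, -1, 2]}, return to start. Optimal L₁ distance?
32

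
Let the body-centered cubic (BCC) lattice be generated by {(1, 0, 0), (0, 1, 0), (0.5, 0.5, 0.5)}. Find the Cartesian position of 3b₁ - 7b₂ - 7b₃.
(-0.5, -10.5, -3.5)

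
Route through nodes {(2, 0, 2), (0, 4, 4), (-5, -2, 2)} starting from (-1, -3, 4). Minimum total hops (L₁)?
24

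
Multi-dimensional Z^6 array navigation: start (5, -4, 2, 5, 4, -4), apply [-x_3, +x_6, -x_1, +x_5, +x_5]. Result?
(4, -4, 1, 5, 6, -3)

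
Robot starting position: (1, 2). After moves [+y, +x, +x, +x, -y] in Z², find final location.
(4, 2)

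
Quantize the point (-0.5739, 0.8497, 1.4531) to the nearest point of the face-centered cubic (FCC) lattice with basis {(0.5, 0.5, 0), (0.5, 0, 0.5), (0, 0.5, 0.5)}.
(-0.5, 1, 1.5)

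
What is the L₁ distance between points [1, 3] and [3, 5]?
4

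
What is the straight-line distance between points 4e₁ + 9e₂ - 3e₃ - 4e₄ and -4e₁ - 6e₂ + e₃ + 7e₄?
20.6398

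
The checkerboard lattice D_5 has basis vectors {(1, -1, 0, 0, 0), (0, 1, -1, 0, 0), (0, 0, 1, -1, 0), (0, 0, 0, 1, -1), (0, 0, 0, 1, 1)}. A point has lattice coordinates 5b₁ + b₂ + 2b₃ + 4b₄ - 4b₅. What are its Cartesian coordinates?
(5, -4, 1, -2, -8)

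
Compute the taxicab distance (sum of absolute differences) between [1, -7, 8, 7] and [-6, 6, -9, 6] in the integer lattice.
38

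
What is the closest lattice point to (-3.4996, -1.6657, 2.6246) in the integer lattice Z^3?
(-3, -2, 3)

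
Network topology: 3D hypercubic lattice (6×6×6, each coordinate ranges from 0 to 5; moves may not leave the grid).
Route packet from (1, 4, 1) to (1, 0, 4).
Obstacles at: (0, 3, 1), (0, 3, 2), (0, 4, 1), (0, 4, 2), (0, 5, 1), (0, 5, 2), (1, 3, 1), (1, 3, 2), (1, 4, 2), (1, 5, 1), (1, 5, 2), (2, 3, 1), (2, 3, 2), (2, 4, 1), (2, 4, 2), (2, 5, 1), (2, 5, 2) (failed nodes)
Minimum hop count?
9
(one shortest path: (1, 4, 1) → (1, 4, 0) → (1, 3, 0) → (1, 2, 0) → (1, 1, 0) → (1, 0, 0) → (1, 0, 1) → (1, 0, 2) → (1, 0, 3) → (1, 0, 4))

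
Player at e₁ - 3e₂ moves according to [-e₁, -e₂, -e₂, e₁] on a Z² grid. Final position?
(1, -5)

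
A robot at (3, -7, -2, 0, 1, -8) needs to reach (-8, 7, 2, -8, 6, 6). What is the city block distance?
56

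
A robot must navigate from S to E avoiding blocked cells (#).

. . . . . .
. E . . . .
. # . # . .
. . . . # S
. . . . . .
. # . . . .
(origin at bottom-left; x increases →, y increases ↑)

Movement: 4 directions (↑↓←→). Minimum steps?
6
(one shortest path: (5, 2) → (5, 3) → (4, 3) → (4, 4) → (3, 4) → (2, 4) → (1, 4))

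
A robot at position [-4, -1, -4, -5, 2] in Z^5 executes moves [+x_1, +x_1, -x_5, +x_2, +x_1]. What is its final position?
(-1, 0, -4, -5, 1)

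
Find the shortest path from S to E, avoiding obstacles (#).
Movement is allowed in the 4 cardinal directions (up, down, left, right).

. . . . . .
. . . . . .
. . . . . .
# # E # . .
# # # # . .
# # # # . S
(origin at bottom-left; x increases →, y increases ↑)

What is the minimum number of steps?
7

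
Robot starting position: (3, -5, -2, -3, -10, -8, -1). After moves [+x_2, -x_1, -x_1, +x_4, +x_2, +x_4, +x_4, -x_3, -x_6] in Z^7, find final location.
(1, -3, -3, 0, -10, -9, -1)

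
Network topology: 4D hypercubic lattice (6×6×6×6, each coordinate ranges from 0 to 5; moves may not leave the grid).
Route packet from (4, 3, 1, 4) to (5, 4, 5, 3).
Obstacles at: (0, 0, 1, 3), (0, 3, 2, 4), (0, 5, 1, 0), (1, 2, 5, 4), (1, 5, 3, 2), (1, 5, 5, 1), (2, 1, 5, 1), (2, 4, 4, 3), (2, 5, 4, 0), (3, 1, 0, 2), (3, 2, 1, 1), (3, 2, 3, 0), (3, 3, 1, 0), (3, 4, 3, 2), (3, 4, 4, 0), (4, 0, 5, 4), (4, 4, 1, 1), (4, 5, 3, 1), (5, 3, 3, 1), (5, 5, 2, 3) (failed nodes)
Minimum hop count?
7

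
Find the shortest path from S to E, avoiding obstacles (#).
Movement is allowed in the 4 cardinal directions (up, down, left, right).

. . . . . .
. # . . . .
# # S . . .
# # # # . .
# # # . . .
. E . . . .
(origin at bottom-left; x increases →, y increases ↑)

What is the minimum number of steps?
8
(one shortest path: (2, 3) → (3, 3) → (4, 3) → (4, 2) → (4, 1) → (3, 1) → (3, 0) → (2, 0) → (1, 0))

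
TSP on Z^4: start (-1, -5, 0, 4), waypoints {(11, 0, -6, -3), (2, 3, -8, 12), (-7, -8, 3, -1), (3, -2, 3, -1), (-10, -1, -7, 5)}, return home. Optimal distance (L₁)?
128
(one optimal route: (-1, -5, 0, 4) → (-7, -8, 3, -1) → (3, -2, 3, -1) → (11, 0, -6, -3) → (2, 3, -8, 12) → (-10, -1, -7, 5) → (-1, -5, 0, 4))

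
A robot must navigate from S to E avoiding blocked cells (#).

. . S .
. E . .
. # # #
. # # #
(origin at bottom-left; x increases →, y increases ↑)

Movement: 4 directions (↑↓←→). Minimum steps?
2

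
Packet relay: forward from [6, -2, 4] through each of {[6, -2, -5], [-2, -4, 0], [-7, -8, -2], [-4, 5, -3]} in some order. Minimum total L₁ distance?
52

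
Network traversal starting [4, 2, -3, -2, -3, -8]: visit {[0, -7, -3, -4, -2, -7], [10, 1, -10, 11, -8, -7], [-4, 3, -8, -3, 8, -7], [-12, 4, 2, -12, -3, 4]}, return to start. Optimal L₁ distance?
196
(one optimal route: (4, 2, -3, -2, -3, -8) → (0, -7, -3, -4, -2, -7) → (-12, 4, 2, -12, -3, 4) → (-4, 3, -8, -3, 8, -7) → (10, 1, -10, 11, -8, -7) → (4, 2, -3, -2, -3, -8))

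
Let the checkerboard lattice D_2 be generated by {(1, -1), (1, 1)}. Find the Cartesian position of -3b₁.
(-3, 3)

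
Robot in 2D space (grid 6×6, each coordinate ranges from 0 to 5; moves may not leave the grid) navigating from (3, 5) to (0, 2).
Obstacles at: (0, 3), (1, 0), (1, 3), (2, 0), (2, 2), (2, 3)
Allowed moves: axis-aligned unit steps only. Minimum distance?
8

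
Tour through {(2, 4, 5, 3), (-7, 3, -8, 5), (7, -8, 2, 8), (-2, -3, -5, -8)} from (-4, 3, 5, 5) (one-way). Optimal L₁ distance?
98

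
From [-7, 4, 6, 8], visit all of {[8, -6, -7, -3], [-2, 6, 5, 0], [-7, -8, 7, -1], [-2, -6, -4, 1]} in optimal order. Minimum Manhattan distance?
75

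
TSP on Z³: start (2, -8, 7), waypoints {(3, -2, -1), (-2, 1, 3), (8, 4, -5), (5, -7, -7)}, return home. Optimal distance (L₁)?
78
(one optimal route: (2, -8, 7) → (-2, 1, 3) → (3, -2, -1) → (8, 4, -5) → (5, -7, -7) → (2, -8, 7))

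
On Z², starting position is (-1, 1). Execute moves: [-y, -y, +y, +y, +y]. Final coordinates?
(-1, 2)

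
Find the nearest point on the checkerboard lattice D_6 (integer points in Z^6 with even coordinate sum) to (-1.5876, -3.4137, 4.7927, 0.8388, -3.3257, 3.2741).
(-2, -4, 5, 1, -3, 3)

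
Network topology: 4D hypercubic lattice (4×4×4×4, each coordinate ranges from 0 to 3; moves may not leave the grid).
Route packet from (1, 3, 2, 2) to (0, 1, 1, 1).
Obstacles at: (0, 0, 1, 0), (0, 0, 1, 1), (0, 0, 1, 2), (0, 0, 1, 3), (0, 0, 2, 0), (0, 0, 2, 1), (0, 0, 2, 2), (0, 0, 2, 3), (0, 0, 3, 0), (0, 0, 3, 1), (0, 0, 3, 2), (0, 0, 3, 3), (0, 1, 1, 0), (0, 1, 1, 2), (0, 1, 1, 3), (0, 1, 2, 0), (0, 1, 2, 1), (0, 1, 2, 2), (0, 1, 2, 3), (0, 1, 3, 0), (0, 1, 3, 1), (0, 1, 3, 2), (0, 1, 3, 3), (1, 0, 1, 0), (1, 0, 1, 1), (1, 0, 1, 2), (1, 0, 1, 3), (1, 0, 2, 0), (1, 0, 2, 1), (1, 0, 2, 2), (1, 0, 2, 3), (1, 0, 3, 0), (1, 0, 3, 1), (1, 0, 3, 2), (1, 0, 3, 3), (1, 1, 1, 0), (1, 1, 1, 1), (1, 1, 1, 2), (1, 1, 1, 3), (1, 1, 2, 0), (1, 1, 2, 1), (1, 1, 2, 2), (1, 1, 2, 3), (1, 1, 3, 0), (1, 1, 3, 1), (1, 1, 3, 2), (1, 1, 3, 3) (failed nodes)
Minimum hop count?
5
(one shortest path: (1, 3, 2, 2) → (0, 3, 2, 2) → (0, 2, 2, 2) → (0, 2, 1, 2) → (0, 2, 1, 1) → (0, 1, 1, 1))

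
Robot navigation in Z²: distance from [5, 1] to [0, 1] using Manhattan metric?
5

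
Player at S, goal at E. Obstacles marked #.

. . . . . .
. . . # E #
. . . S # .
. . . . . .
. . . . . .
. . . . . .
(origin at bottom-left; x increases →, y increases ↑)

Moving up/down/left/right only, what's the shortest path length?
6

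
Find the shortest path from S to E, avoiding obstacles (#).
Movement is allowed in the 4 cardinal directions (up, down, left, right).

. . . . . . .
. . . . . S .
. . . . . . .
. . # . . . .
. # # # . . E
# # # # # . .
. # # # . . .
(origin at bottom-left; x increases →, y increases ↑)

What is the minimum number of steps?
4
(one shortest path: (5, 5) → (6, 5) → (6, 4) → (6, 3) → (6, 2))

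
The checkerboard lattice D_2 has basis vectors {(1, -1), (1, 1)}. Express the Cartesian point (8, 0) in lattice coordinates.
4b₁ + 4b₂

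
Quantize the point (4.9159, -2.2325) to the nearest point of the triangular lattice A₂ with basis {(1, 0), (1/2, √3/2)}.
(5, -1.732)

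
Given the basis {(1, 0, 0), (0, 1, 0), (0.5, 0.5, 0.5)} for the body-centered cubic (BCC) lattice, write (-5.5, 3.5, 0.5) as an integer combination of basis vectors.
-6b₁ + 3b₂ + b₃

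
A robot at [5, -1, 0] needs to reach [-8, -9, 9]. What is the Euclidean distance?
17.72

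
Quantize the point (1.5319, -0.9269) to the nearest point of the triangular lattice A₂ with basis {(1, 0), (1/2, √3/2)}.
(1.5, -0.866)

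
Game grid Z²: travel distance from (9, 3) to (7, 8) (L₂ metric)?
5.38516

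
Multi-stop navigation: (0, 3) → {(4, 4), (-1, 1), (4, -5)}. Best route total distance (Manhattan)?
20
(one optimal route: (0, 3) → (-1, 1) → (4, 4) → (4, -5))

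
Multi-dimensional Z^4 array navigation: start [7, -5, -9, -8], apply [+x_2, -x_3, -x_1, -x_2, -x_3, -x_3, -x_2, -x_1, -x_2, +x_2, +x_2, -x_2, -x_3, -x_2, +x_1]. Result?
(6, -7, -13, -8)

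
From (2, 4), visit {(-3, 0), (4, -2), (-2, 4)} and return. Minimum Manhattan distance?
26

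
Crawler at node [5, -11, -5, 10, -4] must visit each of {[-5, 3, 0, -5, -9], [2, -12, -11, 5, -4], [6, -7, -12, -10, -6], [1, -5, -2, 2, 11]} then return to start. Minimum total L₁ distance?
162
(one optimal route: (5, -11, -5, 10, -4) → (2, -12, -11, 5, -4) → (6, -7, -12, -10, -6) → (-5, 3, 0, -5, -9) → (1, -5, -2, 2, 11) → (5, -11, -5, 10, -4))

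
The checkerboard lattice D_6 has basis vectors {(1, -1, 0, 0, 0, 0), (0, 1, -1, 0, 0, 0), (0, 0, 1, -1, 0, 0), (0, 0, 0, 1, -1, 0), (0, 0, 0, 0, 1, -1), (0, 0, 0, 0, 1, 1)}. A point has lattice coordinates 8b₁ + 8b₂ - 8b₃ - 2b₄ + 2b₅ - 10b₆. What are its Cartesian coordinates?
(8, 0, -16, 6, -6, -12)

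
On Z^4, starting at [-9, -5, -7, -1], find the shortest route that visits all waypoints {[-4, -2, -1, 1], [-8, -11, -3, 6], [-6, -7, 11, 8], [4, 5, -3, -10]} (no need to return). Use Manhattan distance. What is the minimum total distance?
94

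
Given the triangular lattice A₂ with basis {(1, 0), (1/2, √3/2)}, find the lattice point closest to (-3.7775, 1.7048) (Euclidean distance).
(-4, 1.732)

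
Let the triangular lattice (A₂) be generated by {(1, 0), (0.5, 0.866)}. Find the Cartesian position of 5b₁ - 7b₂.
(1.5, -6.062)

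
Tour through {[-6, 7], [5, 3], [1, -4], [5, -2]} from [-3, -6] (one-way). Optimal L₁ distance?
32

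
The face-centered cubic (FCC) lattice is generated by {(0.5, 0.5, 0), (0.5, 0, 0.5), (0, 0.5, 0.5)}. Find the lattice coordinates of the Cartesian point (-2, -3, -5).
-4b₂ - 6b₃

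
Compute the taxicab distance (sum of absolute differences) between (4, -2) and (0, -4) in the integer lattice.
6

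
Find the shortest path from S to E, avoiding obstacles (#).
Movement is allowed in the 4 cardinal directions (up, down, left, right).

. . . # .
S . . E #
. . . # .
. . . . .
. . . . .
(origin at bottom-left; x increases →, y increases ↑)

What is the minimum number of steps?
3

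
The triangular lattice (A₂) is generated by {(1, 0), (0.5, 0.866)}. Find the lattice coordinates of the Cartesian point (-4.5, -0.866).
-4b₁ - b₂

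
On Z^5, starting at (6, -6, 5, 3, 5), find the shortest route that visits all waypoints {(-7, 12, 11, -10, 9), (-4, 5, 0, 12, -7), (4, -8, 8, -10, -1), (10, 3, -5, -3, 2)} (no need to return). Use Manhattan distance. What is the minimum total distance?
170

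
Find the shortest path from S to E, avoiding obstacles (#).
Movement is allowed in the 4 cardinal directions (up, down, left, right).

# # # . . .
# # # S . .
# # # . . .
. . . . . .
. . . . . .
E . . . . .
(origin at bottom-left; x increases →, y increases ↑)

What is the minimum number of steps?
7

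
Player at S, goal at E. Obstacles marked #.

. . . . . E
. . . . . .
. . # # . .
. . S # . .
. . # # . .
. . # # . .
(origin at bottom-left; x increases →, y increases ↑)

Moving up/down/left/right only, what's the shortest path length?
8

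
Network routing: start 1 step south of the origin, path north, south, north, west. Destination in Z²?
(-1, 0)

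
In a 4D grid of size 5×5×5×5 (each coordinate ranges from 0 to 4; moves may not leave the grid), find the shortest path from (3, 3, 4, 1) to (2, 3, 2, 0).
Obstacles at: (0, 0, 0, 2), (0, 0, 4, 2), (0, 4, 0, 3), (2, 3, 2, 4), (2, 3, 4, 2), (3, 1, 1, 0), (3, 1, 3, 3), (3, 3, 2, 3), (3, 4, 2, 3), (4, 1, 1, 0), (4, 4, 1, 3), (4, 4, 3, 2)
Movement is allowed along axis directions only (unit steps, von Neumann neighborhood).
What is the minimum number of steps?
4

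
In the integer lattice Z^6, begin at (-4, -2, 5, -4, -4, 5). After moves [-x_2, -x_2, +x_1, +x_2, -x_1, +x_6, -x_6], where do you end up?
(-4, -3, 5, -4, -4, 5)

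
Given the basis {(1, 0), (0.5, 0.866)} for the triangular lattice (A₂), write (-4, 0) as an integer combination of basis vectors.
-4b₁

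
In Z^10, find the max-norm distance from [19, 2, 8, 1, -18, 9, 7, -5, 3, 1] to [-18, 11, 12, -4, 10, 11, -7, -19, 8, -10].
37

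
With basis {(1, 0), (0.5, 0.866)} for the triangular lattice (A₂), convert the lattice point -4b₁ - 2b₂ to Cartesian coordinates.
(-5, -1.732)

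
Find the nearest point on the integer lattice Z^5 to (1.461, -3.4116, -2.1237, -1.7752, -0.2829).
(1, -3, -2, -2, 0)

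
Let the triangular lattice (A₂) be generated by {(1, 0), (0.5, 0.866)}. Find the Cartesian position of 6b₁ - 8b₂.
(2, -6.928)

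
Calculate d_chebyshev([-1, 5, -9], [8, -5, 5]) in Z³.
14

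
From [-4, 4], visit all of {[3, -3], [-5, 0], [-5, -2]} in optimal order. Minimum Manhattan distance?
16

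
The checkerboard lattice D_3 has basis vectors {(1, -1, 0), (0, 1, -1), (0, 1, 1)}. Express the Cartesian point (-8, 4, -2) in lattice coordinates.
-8b₁ - b₂ - 3b₃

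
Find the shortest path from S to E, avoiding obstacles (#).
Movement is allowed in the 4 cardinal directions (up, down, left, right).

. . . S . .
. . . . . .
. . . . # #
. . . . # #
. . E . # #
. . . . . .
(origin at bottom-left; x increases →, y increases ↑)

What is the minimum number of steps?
5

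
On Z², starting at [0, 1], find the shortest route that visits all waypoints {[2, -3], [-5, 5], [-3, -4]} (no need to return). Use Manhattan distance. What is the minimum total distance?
23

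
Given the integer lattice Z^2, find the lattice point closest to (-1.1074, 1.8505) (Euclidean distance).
(-1, 2)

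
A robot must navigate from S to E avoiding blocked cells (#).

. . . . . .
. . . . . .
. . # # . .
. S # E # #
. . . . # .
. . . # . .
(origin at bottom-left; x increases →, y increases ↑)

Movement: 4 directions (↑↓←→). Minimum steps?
4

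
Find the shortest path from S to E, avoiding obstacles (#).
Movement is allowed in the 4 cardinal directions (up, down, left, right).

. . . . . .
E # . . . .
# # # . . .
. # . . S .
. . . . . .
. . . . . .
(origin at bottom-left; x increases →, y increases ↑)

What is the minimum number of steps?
8
(one shortest path: (4, 2) → (3, 2) → (3, 3) → (3, 4) → (2, 4) → (2, 5) → (1, 5) → (0, 5) → (0, 4))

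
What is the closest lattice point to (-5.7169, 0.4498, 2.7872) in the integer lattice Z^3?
(-6, 0, 3)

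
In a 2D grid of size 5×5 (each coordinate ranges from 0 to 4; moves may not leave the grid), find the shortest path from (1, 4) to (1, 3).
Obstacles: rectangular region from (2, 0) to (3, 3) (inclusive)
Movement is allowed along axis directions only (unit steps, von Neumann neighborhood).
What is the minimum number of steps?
1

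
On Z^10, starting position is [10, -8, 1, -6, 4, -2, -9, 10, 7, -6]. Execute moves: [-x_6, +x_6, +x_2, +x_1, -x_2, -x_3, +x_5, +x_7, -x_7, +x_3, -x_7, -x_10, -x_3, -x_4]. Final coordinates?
(11, -8, 0, -7, 5, -2, -10, 10, 7, -7)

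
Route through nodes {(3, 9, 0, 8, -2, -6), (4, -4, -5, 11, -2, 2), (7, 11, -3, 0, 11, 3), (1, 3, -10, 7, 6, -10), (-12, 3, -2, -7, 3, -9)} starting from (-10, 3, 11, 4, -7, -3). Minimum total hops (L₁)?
187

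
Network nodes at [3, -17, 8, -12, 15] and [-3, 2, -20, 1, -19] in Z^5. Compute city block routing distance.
100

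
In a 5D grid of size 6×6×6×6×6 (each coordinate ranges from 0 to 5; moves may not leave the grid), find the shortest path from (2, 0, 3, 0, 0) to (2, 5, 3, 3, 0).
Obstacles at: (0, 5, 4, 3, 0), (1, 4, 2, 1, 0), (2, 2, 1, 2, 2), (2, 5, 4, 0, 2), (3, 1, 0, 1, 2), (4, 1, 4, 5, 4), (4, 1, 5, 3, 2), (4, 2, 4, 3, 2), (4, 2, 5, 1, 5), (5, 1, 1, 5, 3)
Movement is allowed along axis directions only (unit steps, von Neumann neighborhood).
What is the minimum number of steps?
8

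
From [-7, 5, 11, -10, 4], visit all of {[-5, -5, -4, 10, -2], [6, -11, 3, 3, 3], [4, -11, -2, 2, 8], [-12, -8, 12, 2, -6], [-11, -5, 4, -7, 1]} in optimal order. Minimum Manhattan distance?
141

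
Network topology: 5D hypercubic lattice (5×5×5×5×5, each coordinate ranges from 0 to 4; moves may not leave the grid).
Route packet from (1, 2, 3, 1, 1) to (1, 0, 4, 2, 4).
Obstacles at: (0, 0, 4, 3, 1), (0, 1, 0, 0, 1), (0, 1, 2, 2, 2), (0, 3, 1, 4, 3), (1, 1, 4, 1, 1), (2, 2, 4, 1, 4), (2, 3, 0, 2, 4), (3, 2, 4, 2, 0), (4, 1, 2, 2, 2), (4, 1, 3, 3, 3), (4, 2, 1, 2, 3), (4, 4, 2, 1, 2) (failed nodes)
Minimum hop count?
7
(one shortest path: (1, 2, 3, 1, 1) → (1, 1, 3, 1, 1) → (1, 0, 3, 1, 1) → (1, 0, 4, 1, 1) → (1, 0, 4, 2, 1) → (1, 0, 4, 2, 2) → (1, 0, 4, 2, 3) → (1, 0, 4, 2, 4))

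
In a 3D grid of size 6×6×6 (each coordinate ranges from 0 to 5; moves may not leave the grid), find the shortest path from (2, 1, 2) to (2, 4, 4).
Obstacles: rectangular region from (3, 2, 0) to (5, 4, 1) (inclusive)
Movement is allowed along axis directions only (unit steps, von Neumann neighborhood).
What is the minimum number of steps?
5
(one shortest path: (2, 1, 2) → (2, 2, 2) → (2, 3, 2) → (2, 4, 2) → (2, 4, 3) → (2, 4, 4))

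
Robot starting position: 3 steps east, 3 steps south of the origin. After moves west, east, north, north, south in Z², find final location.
(3, -2)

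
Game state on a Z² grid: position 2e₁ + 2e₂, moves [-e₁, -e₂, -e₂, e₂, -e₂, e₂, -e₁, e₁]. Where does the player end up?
(1, 1)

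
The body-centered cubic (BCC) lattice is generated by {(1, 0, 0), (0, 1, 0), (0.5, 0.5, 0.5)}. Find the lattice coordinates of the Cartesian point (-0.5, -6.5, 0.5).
-b₁ - 7b₂ + b₃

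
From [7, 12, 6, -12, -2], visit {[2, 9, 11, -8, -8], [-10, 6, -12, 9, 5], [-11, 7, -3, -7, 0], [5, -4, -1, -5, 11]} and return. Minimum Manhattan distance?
194
(one optimal route: (7, 12, 6, -12, -2) → (2, 9, 11, -8, -8) → (-11, 7, -3, -7, 0) → (-10, 6, -12, 9, 5) → (5, -4, -1, -5, 11) → (7, 12, 6, -12, -2))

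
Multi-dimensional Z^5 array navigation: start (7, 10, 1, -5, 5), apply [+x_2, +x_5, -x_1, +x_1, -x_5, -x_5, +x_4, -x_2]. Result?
(7, 10, 1, -4, 4)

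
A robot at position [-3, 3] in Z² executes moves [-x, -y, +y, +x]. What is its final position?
(-3, 3)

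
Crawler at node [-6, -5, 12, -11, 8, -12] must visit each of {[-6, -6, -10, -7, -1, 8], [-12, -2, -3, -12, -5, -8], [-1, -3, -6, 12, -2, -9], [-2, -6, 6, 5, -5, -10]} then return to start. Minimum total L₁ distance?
202
(one optimal route: (-6, -5, 12, -11, 8, -12) → (-12, -2, -3, -12, -5, -8) → (-6, -6, -10, -7, -1, 8) → (-1, -3, -6, 12, -2, -9) → (-2, -6, 6, 5, -5, -10) → (-6, -5, 12, -11, 8, -12))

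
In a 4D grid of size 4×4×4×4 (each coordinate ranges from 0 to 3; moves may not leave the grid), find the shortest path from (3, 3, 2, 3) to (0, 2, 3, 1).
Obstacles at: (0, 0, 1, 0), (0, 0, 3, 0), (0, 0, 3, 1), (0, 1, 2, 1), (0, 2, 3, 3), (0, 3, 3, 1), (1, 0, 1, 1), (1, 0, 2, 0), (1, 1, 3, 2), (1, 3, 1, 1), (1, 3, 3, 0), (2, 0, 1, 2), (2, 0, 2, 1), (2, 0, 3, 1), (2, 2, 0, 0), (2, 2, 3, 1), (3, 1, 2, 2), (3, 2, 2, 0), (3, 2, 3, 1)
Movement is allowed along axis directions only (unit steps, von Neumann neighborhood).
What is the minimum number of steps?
7
(one shortest path: (3, 3, 2, 3) → (2, 3, 2, 3) → (1, 3, 2, 3) → (0, 3, 2, 3) → (0, 2, 2, 3) → (0, 2, 2, 2) → (0, 2, 3, 2) → (0, 2, 3, 1))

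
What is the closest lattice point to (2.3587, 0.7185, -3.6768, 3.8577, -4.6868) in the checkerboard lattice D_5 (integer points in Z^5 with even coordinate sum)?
(2, 1, -4, 4, -5)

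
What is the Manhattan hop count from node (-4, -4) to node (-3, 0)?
5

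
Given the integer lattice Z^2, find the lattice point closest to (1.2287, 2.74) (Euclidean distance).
(1, 3)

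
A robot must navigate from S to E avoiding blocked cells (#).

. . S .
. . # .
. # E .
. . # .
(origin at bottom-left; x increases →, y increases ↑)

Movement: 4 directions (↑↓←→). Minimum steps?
4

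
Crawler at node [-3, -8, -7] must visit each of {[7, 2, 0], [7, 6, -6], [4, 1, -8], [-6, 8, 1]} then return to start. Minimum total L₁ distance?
84
(one optimal route: (-3, -8, -7) → (4, 1, -8) → (7, 6, -6) → (7, 2, 0) → (-6, 8, 1) → (-3, -8, -7))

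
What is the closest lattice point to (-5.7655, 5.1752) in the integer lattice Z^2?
(-6, 5)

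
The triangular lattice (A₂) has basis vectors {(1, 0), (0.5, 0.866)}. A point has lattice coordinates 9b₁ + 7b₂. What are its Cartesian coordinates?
(12.5, 6.062)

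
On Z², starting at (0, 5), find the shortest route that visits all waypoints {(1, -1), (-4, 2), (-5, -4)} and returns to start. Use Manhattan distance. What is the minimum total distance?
30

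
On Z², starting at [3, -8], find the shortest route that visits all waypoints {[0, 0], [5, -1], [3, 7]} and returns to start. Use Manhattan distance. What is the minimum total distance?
40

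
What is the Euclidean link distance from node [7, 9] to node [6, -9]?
18.0278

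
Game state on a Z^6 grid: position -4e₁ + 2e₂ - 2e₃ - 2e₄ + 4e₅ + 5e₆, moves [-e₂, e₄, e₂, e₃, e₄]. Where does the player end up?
(-4, 2, -1, 0, 4, 5)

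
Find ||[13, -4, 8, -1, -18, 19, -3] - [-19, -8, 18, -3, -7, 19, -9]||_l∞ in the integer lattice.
32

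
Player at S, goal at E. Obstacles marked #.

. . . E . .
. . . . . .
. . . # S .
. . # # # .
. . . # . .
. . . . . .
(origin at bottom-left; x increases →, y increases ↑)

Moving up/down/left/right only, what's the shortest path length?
3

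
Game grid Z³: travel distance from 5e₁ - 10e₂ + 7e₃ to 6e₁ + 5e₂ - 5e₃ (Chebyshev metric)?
15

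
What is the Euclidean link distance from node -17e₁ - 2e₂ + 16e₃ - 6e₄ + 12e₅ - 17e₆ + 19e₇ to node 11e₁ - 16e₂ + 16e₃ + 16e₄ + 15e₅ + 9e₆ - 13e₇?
56.3294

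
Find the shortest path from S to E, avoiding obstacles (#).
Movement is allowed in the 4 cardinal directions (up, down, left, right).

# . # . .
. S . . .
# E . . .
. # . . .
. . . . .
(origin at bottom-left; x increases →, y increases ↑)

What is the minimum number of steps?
1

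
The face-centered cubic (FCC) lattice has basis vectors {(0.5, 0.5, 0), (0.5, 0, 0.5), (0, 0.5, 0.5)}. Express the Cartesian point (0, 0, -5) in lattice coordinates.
5b₁ - 5b₂ - 5b₃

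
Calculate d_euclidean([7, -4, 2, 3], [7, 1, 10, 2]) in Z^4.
9.48683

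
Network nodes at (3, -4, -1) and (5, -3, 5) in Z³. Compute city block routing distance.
9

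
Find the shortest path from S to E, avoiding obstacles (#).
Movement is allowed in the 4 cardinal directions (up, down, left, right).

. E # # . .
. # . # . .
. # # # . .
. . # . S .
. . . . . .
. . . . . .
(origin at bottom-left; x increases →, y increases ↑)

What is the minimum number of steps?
10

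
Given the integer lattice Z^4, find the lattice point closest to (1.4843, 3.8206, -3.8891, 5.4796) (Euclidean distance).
(1, 4, -4, 5)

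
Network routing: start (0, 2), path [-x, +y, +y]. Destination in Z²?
(-1, 4)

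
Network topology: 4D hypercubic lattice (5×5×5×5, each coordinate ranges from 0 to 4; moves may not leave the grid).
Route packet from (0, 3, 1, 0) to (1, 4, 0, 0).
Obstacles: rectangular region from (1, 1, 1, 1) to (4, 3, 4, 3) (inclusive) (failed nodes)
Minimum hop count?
3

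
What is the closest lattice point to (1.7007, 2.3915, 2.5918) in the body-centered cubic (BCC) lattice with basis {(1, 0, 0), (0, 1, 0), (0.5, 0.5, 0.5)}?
(1.5, 2.5, 2.5)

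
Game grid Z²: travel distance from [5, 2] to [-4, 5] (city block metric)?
12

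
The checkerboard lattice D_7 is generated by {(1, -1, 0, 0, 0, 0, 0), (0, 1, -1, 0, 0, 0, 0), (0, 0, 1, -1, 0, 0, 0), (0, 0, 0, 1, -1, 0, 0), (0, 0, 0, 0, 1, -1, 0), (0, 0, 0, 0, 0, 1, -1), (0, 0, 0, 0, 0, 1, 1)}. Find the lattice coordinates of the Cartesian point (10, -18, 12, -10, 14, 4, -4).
10b₁ - 8b₂ + 4b₃ - 6b₄ + 8b₅ + 8b₆ + 4b₇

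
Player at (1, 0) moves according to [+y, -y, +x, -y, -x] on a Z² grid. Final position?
(1, -1)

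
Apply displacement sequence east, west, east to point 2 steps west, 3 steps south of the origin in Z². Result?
(-1, -3)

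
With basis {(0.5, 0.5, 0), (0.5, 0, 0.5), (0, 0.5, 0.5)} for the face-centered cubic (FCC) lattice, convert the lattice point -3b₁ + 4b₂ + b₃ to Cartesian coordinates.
(0.5, -1, 2.5)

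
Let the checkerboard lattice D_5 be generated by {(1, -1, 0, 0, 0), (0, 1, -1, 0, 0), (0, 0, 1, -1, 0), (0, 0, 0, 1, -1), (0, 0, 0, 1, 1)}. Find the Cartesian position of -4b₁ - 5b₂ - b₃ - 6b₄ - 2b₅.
(-4, -1, 4, -7, 4)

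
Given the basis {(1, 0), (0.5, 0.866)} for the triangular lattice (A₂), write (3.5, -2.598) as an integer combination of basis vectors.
5b₁ - 3b₂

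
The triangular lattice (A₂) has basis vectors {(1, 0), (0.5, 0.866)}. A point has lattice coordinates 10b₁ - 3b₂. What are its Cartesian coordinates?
(8.5, -2.598)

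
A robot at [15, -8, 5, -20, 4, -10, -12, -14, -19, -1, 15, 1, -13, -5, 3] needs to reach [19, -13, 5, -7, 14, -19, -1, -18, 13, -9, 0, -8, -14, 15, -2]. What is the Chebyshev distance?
32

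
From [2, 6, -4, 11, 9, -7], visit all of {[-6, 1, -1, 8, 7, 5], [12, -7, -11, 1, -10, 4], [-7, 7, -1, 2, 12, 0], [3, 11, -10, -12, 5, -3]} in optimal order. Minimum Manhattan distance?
166
(one optimal route: (2, 6, -4, 11, 9, -7) → (-6, 1, -1, 8, 7, 5) → (-7, 7, -1, 2, 12, 0) → (3, 11, -10, -12, 5, -3) → (12, -7, -11, 1, -10, 4))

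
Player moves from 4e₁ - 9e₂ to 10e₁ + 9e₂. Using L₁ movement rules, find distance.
24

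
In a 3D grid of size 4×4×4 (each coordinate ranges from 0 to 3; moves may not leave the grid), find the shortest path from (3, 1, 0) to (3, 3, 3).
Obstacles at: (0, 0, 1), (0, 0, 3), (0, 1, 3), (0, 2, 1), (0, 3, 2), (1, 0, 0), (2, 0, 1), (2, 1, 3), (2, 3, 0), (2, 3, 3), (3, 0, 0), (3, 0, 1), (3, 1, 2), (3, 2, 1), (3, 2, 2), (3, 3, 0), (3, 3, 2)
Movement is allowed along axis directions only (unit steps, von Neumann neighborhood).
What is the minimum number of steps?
7
(one shortest path: (3, 1, 0) → (2, 1, 0) → (2, 2, 0) → (2, 2, 1) → (2, 2, 2) → (2, 2, 3) → (3, 2, 3) → (3, 3, 3))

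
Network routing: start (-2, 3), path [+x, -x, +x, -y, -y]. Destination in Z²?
(-1, 1)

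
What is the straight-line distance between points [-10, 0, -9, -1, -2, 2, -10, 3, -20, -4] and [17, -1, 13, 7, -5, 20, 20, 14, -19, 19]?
56.2317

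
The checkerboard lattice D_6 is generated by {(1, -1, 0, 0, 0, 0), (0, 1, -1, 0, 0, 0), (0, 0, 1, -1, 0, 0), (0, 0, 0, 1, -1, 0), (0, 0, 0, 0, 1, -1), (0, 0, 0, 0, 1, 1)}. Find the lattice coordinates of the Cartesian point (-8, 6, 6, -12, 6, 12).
-8b₁ - 2b₂ + 4b₃ - 8b₄ - 7b₅ + 5b₆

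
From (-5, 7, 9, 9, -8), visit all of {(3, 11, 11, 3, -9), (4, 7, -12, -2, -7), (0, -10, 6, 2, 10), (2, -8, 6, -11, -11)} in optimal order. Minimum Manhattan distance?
142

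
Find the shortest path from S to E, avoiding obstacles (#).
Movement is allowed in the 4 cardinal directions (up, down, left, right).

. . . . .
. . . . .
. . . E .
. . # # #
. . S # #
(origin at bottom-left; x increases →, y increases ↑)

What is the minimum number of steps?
5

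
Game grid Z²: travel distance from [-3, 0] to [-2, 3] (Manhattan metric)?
4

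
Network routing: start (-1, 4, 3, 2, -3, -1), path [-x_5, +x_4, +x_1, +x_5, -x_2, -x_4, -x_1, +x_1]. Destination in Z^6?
(0, 3, 3, 2, -3, -1)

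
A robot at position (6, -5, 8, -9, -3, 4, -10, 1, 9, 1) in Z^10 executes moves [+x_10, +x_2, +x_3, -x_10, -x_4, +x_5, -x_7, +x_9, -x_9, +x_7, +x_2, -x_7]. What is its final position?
(6, -3, 9, -10, -2, 4, -11, 1, 9, 1)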